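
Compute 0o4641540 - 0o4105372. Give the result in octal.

Subtract column by column in base 8:
  0-2 → 6 (borrow)
  4-7-1 → 4 (borrow)
  5-3-1 → 1
  1-5 → 4 (borrow)
  4-0-1 → 3
  6-1 → 5
  4-4 → 0

0o534146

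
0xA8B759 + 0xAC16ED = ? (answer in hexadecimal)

Add column by column in base 16, right to left:
  9+D = 6 carry 1
  5+E+1 = 4 carry 1
  7+6+1 = E
  B+1 = C
  8+C = 4 carry 1
  A+A+1 = 5 carry 1
  final carry 1

0x154CE46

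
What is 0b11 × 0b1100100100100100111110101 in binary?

0b100101101101101110111011111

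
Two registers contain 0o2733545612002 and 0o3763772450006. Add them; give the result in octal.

0o6717540262010

Add column by column in base 8, right to left:
  2+6 = 0 carry 1
  0+0+1 = 1
  0+0 = 0
  2+0 = 2
  1+5 = 6
  6+4 = 2 carry 1
  5+2+1 = 0 carry 1
  4+7+1 = 4 carry 1
  5+7+1 = 5 carry 1
  3+3+1 = 7
  3+6 = 1 carry 1
  7+7+1 = 7 carry 1
  2+3+1 = 6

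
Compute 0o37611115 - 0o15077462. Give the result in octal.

0o22511433

Subtract column by column in base 8:
  5-2 → 3
  1-6 → 3 (borrow)
  1-4-1 → 4 (borrow)
  1-7-1 → 1 (borrow)
  1-7-1 → 1 (borrow)
  6-0-1 → 5
  7-5 → 2
  3-1 → 2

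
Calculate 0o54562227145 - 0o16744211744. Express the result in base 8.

Subtract column by column in base 8:
  5-4 → 1
  4-4 → 0
  1-7 → 2 (borrow)
  7-1-1 → 5
  2-1 → 1
  2-2 → 0
  2-4 → 6 (borrow)
  6-4-1 → 1
  5-7 → 6 (borrow)
  4-6-1 → 5 (borrow)
  5-1-1 → 3

0o35616015201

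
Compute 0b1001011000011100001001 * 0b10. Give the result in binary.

0b10010110000111000010010

Multiply each base-2 digit by 2, carrying:
  1×2 = 2 → write 0 carry 1
  0×2+1 = 1 → write 1
  0×2 = 0 → write 0
  1×2 = 2 → write 0 carry 1
  0×2+1 = 1 → write 1
  0×2 = 0 → write 0
  0×2 = 0 → write 0
  0×2 = 0 → write 0
  1×2 = 2 → write 0 carry 1
  1×2+1 = 3 → write 1 carry 1
  1×2+1 = 3 → write 1 carry 1
  0×2+1 = 1 → write 1
  0×2 = 0 → write 0
  0×2 = 0 → write 0
  0×2 = 0 → write 0
  1×2 = 2 → write 0 carry 1
  1×2+1 = 3 → write 1 carry 1
  0×2+1 = 1 → write 1
  1×2 = 2 → write 0 carry 1
  0×2+1 = 1 → write 1
  0×2 = 0 → write 0
  1×2 = 2 → write 0 carry 1
  remaining carry: 1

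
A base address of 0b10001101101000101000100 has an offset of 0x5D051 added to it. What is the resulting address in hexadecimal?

0b10001101101000101000100 = 0x46D144 in hexadecimal.
Add column by column in base 16, right to left:
  4+1 = 5
  4+5 = 9
  1+0 = 1
  D+D = A carry 1
  6+5+1 = C
  4+0 = 4

0x4CA195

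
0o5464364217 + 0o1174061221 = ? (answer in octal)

0o6660445440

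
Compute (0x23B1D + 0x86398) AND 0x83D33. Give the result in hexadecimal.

Add column by column in base 16, right to left:
  D+8 = 5 carry 1
  1+9+1 = B
  B+3 = E
  3+6 = 9
  2+8 = A
Sum = 0xA9EB5; now AND with 0x83D33:
  A&8=8, 9&3=1, E&D=C, B&3=3, 5&3=1

0x81C31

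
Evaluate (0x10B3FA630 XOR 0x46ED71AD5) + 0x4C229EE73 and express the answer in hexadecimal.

First 0x10B3FA630 XOR 0x46ED71AD5 = 0x565E8BCE5.
Add column by column in base 16, right to left:
  5+3 = 8
  E+7 = 5 carry 1
  C+E+1 = B carry 1
  B+E+1 = A carry 1
  8+9+1 = 2 carry 1
  E+2+1 = 1 carry 1
  5+2+1 = 8
  6+C = 2 carry 1
  5+4+1 = A

0xA2812AB58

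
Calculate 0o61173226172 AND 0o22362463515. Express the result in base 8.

0o20162022110

AND each oct digit independently (no carries):
  6&2=2, 1&2=0, 1&3=1, 7&6=6, 3&2=2, 2&4=0, 2&6=2, 6&3=2, 1&5=1, 7&1=1, 2&5=0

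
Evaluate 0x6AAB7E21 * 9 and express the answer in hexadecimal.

Multiply each base-16 digit by 9, carrying:
  1×9 = 9 → write 9
  2×9 = 18 → write 2 carry 1
  E×9+1 = 127 → write F carry 7
  7×9+7 = 70 → write 6 carry 4
  B×9+4 = 103 → write 7 carry 6
  A×9+6 = 96 → write 0 carry 6
  A×9+6 = 96 → write 0 carry 6
  6×9+6 = 60 → write C carry 3
  remaining carry: 3

0x3C0076F29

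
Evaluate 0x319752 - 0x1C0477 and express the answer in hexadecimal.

Subtract column by column in base 16:
  2-7 → B (borrow)
  5-7-1 → D (borrow)
  7-4-1 → 2
  9-0 → 9
  1-C → 5 (borrow)
  3-1-1 → 1

0x1592DB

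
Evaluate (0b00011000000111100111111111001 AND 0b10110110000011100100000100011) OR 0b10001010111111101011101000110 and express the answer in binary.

0b00011000000111100111111111001 AND 0b10110110000011100100000100011 = 0b00010000000011100100000100001.
Then OR with 0b10001010111111101011101000110.

0b10011010111111101111101100111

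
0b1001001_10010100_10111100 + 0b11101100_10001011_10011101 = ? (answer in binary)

0b1001101100010000001011001

Add column by column in base 2, right to left:
  0+1 = 1
  0+0 = 0
  1+1 = 0 carry 1
  1+1+1 = 1 carry 1
  1+1+1 = 1 carry 1
  1+0+1 = 0 carry 1
  0+0+1 = 1
  1+1 = 0 carry 1
  0+1+1 = 0 carry 1
  0+1+1 = 0 carry 1
  1+0+1 = 0 carry 1
  0+1+1 = 0 carry 1
  1+0+1 = 0 carry 1
  0+0+1 = 1
  0+0 = 0
  1+1 = 0 carry 1
  1+0+1 = 0 carry 1
  0+0+1 = 1
  0+1 = 1
  1+1 = 0 carry 1
  0+0+1 = 1
  0+1 = 1
  1+1 = 0 carry 1
  0+1+1 = 0 carry 1
  final carry 1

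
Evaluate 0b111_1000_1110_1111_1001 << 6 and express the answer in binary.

0b1111000111011111001000000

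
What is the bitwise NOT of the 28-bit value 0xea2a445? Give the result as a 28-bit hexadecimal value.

0x15d5bba

Each hex digit d becomes f−d:
  e→1, a→5, 2→d, a→5, 4→b, 4→b, 5→a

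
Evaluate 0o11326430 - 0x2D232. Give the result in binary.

0o11326430 = 0b1001011010110100011000 in binary.
0x2D232 = 0b101101001000110010 in binary.
Subtract column by column in base 2:
  0-0 → 0
  0-1 → 1 (borrow)
  0-0-1 → 1 (borrow)
  1-0-1 → 0
  1-1 → 0
  0-1 → 1 (borrow)
  0-0-1 → 1 (borrow)
  0-0-1 → 1 (borrow)
  1-0-1 → 0
  0-1 → 1 (borrow)
  1-0-1 → 0
  1-0 → 1
  0-1 → 1 (borrow)
  1-0-1 → 0
  0-1 → 1 (borrow)
  1-1-1 → 1 (borrow)
  1-0-1 → 0
  0-1 → 1 (borrow)
  1-0-1 → 0
  0-0 → 0
  0-0 → 0
  1-0 → 1

0b1000101101101011100110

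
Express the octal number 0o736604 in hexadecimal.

Each octal digit is 3 bits: 7=111 3=011 6=110 6=110 0=000 4=100.
Group the bits into nibbles: 0011 1011 1101 1000 0100 → 3bd84.

0x3bd84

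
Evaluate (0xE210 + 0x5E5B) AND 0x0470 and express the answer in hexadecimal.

Add column by column in base 16, right to left:
  0+B = B
  1+5 = 6
  2+E = 0 carry 1
  E+5+1 = 4 carry 1
  final carry 1
Sum = 0x1406B; now AND with 0x0470:
  1&0=0, 4&0=0, 0&4=0, 6&7=6, B&0=0

0x60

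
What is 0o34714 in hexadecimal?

0x39CC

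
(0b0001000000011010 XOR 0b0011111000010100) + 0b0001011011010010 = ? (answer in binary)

0b100010011100000

First 0b0001000000011010 XOR 0b0011111000010100 = 0b0010111000001110.
Add column by column in base 2, right to left:
  0+0 = 0
  1+1 = 0 carry 1
  1+0+1 = 0 carry 1
  1+0+1 = 0 carry 1
  0+1+1 = 0 carry 1
  0+0+1 = 1
  0+1 = 1
  0+1 = 1
  0+0 = 0
  1+1 = 0 carry 1
  1+1+1 = 1 carry 1
  1+0+1 = 0 carry 1
  0+1+1 = 0 carry 1
  1+0+1 = 0 carry 1
  final carry 1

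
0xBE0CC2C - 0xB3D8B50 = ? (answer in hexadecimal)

0xA340DC

Subtract column by column in base 16:
  C-0 → C
  2-5 → D (borrow)
  C-B-1 → 0
  C-8 → 4
  0-D → 3 (borrow)
  E-3-1 → A
  B-B → 0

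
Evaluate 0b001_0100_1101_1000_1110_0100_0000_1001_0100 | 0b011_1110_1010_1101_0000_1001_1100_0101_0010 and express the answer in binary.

0b01111101111110111101101110011010110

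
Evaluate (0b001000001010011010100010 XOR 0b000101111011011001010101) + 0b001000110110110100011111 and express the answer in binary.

0b10110100111111000010110

First 0b001000001010011010100010 XOR 0b000101111011011001010101 = 0b001101110001000011110111.
Add column by column in base 2, right to left:
  1+1 = 0 carry 1
  1+1+1 = 1 carry 1
  1+1+1 = 1 carry 1
  0+1+1 = 0 carry 1
  1+1+1 = 1 carry 1
  1+0+1 = 0 carry 1
  1+0+1 = 0 carry 1
  1+0+1 = 0 carry 1
  0+1+1 = 0 carry 1
  0+0+1 = 1
  0+1 = 1
  0+1 = 1
  1+0 = 1
  0+1 = 1
  0+1 = 1
  0+0 = 0
  1+1 = 0 carry 1
  1+1+1 = 1 carry 1
  1+0+1 = 0 carry 1
  0+0+1 = 1
  1+0 = 1
  1+1 = 0 carry 1
  final carry 1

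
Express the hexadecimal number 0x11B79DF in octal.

0o106674737

Expand each hex digit to 4 bits: 1=0001 1=0001 B=1011 7=0111 9=1001 D=1101 F=1111.
Group the bits in threes: 001 000 110 110 111 100 111 011 111 → 106674737.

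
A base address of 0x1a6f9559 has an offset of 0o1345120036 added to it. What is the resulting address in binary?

0x1a6f9559 = 0b11010011011111001010101011001 in binary.
0o1345120036 = 0b1011100101001010000000011110 in binary.
Add column by column in base 2, right to left:
  1+0 = 1
  0+1 = 1
  0+1 = 1
  1+1 = 0 carry 1
  1+1+1 = 1 carry 1
  0+0+1 = 1
  1+0 = 1
  0+0 = 0
  1+0 = 1
  0+0 = 0
  1+0 = 1
  0+0 = 0
  1+0 = 1
  0+1 = 1
  0+0 = 0
  1+1 = 0 carry 1
  1+0+1 = 0 carry 1
  1+0+1 = 0 carry 1
  1+1+1 = 1 carry 1
  1+0+1 = 0 carry 1
  0+1+1 = 0 carry 1
  1+0+1 = 0 carry 1
  1+0+1 = 0 carry 1
  0+1+1 = 0 carry 1
  0+1+1 = 0 carry 1
  1+1+1 = 1 carry 1
  0+0+1 = 1
  1+1 = 0 carry 1
  1+0+1 = 0 carry 1
  final carry 1

0b100110000001000011010101110111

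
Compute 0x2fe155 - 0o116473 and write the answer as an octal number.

0x2fe155 = 0o13760525 in octal.
Subtract column by column in base 8:
  5-3 → 2
  2-7 → 3 (borrow)
  5-4-1 → 0
  0-6 → 2 (borrow)
  6-1-1 → 4
  7-1 → 6
  3-0 → 3
  1-0 → 1

0o13642032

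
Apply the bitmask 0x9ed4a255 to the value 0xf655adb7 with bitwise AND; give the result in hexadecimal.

0x9654a015

AND each hex digit independently (no carries):
  f&9=9, 6&e=6, 5&d=5, 5&4=4, a&a=a, d&2=0, b&5=1, 7&5=5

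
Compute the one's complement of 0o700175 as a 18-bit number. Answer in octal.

Each oct digit d becomes 7−d:
  7→0, 0→7, 0→7, 1→6, 7→0, 5→2

0o077602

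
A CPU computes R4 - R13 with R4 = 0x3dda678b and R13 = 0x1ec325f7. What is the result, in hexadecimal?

0x1f174194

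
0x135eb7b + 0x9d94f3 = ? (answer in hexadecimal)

Add column by column in base 16, right to left:
  b+3 = e
  7+f = 6 carry 1
  b+4+1 = 0 carry 1
  e+9+1 = 8 carry 1
  5+d+1 = 3 carry 1
  3+9+1 = d
  1+0 = 1

0x1d3806e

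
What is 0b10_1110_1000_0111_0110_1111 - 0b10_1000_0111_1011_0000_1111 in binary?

0b1100000110001100000

Subtract column by column in base 2:
  1-1 → 0
  1-1 → 0
  1-1 → 0
  1-1 → 0
  0-0 → 0
  1-0 → 1
  1-0 → 1
  0-0 → 0
  1-1 → 0
  1-1 → 0
  1-0 → 1
  0-1 → 1 (borrow)
  0-1-1 → 0 (borrow)
  0-1-1 → 0 (borrow)
  0-1-1 → 0 (borrow)
  1-0-1 → 0
  0-0 → 0
  1-0 → 1
  1-0 → 1
  1-1 → 0
  0-0 → 0
  1-1 → 0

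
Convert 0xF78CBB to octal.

Expand each hex digit to 4 bits: F=1111 7=0111 8=1000 C=1100 B=1011 B=1011.
Group the bits in threes: 111 101 111 000 110 010 111 011 → 75706273.

0o75706273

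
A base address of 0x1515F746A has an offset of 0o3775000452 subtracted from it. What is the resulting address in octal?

0x1515F746A = 0o52127672152 in octal.
Subtract column by column in base 8:
  2-2 → 0
  5-5 → 0
  1-4 → 5 (borrow)
  2-0-1 → 1
  7-0 → 7
  6-0 → 6
  7-5 → 2
  2-7 → 3 (borrow)
  1-7-1 → 1 (borrow)
  2-3-1 → 6 (borrow)
  5-0-1 → 4

0o46132671500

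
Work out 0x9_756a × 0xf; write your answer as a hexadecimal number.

Multiply each base-16 digit by 15, carrying:
  a×15 = 150 → write 6 carry 9
  6×15+9 = 99 → write 3 carry 6
  5×15+6 = 81 → write 1 carry 5
  7×15+5 = 110 → write e carry 6
  9×15+6 = 141 → write d carry 8
  remaining carry: 8

0x8de136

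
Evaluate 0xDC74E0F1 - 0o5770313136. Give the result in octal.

0o25444645223

0xDC74E0F1 = 0o33435160361 in octal.
Subtract column by column in base 8:
  1-6 → 3 (borrow)
  6-3-1 → 2
  3-1 → 2
  0-3 → 5 (borrow)
  6-1-1 → 4
  1-3 → 6 (borrow)
  5-0-1 → 4
  3-7 → 4 (borrow)
  4-7-1 → 4 (borrow)
  3-5-1 → 5 (borrow)
  3-0-1 → 2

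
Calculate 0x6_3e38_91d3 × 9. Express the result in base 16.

Multiply each base-16 digit by 9, carrying:
  3×9 = 27 → write b carry 1
  d×9+1 = 118 → write 6 carry 7
  1×9+7 = 16 → write 0 carry 1
  9×9+1 = 82 → write 2 carry 5
  8×9+5 = 77 → write d carry 4
  3×9+4 = 31 → write f carry 1
  e×9+1 = 127 → write f carry 7
  3×9+7 = 34 → write 2 carry 2
  6×9+2 = 56 → write 8 carry 3
  remaining carry: 3

0x382ffd206b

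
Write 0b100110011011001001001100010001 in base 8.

0o4633111421

Group the bits in threes: 100 110 011 011 001 001 001 100 010 001 → 4633111421.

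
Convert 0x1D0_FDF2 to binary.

0b1110100001111110111110010

Expand each hex digit to 4 bits: 1=0001 D=1101 0=0000 F=1111 D=1101 F=1111 2=0010.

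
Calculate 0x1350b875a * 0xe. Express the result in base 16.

Multiply each base-16 digit by 14, carrying:
  a×14 = 140 → write c carry 8
  5×14+8 = 78 → write e carry 4
  7×14+4 = 102 → write 6 carry 6
  8×14+6 = 118 → write 6 carry 7
  b×14+7 = 161 → write 1 carry 10
  0×14+10 = 10 → write a
  5×14 = 70 → write 6 carry 4
  3×14+4 = 46 → write e carry 2
  1×14+2 = 16 → write 0 carry 1
  remaining carry: 1

0x10e6a166ec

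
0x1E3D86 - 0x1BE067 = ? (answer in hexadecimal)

0x25D1F

Subtract column by column in base 16:
  6-7 → F (borrow)
  8-6-1 → 1
  D-0 → D
  3-E → 5 (borrow)
  E-B-1 → 2
  1-1 → 0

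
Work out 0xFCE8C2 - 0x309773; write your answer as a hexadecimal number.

0xCC514F

Subtract column by column in base 16:
  2-3 → F (borrow)
  C-7-1 → 4
  8-7 → 1
  E-9 → 5
  C-0 → C
  F-3 → C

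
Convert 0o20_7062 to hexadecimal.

0x10E32

Each octal digit is 3 bits: 2=010 0=000 7=111 0=000 6=110 2=010.
Group the bits into nibbles: 0001 0000 1110 0011 0010 → 10E32.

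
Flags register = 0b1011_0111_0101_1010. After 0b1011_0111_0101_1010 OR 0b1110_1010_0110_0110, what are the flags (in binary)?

0b1111111101111110

OR bit by bit (1 where either bit is 1):
  1011011101011010
| 1110101001100110
= 1111111101111110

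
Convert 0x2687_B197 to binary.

0b100110100001111011000110010111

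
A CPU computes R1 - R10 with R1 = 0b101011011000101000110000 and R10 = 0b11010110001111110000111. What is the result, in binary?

0b10000100110101010101001

Subtract column by column in base 2:
  0-1 → 1 (borrow)
  0-1-1 → 0 (borrow)
  0-1-1 → 0 (borrow)
  0-0-1 → 1 (borrow)
  1-0-1 → 0
  1-0 → 1
  0-0 → 0
  0-1 → 1 (borrow)
  0-1-1 → 0 (borrow)
  1-1-1 → 1 (borrow)
  0-1-1 → 0 (borrow)
  1-1-1 → 1 (borrow)
  0-1-1 → 0 (borrow)
  0-0-1 → 1 (borrow)
  0-0-1 → 1 (borrow)
  1-0-1 → 0
  1-1 → 0
  0-1 → 1 (borrow)
  1-0-1 → 0
  1-1 → 0
  0-0 → 0
  1-1 → 0
  0-1 → 1 (borrow)
  1-0-1 → 0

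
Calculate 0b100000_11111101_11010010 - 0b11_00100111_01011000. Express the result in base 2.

0b111011101011001111010

Subtract column by column in base 2:
  0-0 → 0
  1-0 → 1
  0-0 → 0
  0-1 → 1 (borrow)
  1-1-1 → 1 (borrow)
  0-0-1 → 1 (borrow)
  1-1-1 → 1 (borrow)
  1-0-1 → 0
  1-1 → 0
  0-1 → 1 (borrow)
  1-1-1 → 1 (borrow)
  1-0-1 → 0
  1-0 → 1
  1-1 → 0
  1-0 → 1
  1-0 → 1
  0-1 → 1 (borrow)
  0-1-1 → 0 (borrow)
  0-0-1 → 1 (borrow)
  0-0-1 → 1 (borrow)
  0-0-1 → 1 (borrow)
  1-0-1 → 0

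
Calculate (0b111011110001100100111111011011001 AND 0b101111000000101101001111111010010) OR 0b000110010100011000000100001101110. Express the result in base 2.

0b101111010100111100001111011111110

0b111011110001100100111111011011001 AND 0b101111000000101101001111111010010 = 0b101011000000100100001111011010000.
Then OR with 0b000110010100011000000100001101110.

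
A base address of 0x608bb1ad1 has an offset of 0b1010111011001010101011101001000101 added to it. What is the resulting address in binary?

0x608bb1ad1 = 0b11000001000101110110001101011010001 in binary.
Add column by column in base 2, right to left:
  1+1 = 0 carry 1
  0+0+1 = 1
  0+1 = 1
  0+0 = 0
  1+0 = 1
  0+0 = 0
  1+1 = 0 carry 1
  1+0+1 = 0 carry 1
  0+0+1 = 1
  1+1 = 0 carry 1
  0+0+1 = 1
  1+1 = 0 carry 1
  1+1+1 = 1 carry 1
  0+1+1 = 0 carry 1
  0+0+1 = 1
  0+1 = 1
  1+0 = 1
  1+1 = 0 carry 1
  0+0+1 = 1
  1+1 = 0 carry 1
  1+0+1 = 0 carry 1
  1+1+1 = 1 carry 1
  0+0+1 = 1
  1+0 = 1
  0+1 = 1
  0+1 = 1
  0+0 = 0
  1+1 = 0 carry 1
  0+1+1 = 0 carry 1
  0+1+1 = 0 carry 1
  0+0+1 = 1
  0+1 = 1
  0+0 = 0
  1+1 = 0 carry 1
  1+0+1 = 0 carry 1
  final carry 1

0b100011000011111001011101010100010110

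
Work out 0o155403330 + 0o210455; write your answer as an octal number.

Add column by column in base 8, right to left:
  0+5 = 5
  3+5 = 0 carry 1
  3+4+1 = 0 carry 1
  3+0+1 = 4
  0+1 = 1
  4+2 = 6
  5+0 = 5
  5+0 = 5
  1+0 = 1

0o155614005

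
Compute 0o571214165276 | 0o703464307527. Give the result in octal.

0o773674367777

OR each oct digit independently (no carries):
  5|7=7, 7|0=7, 1|3=3, 2|4=6, 1|6=7, 4|4=4, 1|3=3, 6|0=6, 5|7=7, 2|5=7, 7|2=7, 6|7=7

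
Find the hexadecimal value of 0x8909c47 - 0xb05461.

0x7e047e6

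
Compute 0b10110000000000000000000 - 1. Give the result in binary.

0b10101111111111111111111

The trailing 19 digits are 0, so subtracting 1 borrows through: they become 1 and the next digit up decrements.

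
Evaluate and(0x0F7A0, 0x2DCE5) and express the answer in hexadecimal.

AND each hex digit independently (no carries):
  0&2=0, F&D=D, 7&C=4, A&E=A, 0&5=0

0x0D4A0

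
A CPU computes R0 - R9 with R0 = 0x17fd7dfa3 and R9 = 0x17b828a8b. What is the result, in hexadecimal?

0x4555518

Subtract column by column in base 16:
  3-b → 8 (borrow)
  a-8-1 → 1
  f-a → 5
  d-8 → 5
  7-2 → 5
  d-8 → 5
  f-b → 4
  7-7 → 0
  1-1 → 0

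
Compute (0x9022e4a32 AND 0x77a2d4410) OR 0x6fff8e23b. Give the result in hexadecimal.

0x7fffce23b

0x9022e4a32 AND 0x77a2d4410 = 0x1022c4010.
Then OR with 0x6fff8e23b.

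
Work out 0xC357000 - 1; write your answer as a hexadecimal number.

0xC356FFF

The trailing 3 digits are 0, so subtracting 1 borrows through: they become F and the next digit up decrements.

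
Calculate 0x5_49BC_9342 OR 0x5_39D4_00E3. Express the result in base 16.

0x579FC93E3

OR each hex digit independently (no carries):
  5|5=5, 4|3=7, 9|9=9, B|D=F, C|4=C, 9|0=9, 3|0=3, 4|E=E, 2|3=3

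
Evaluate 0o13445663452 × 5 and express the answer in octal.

0o71675201722

Multiply each base-8 digit by 5, carrying:
  2×5 = 10 → write 2 carry 1
  5×5+1 = 26 → write 2 carry 3
  4×5+3 = 23 → write 7 carry 2
  3×5+2 = 17 → write 1 carry 2
  6×5+2 = 32 → write 0 carry 4
  6×5+4 = 34 → write 2 carry 4
  5×5+4 = 29 → write 5 carry 3
  4×5+3 = 23 → write 7 carry 2
  4×5+2 = 22 → write 6 carry 2
  3×5+2 = 17 → write 1 carry 2
  1×5+2 = 7 → write 7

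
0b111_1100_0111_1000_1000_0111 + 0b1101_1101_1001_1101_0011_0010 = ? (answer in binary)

0b1010110100001010110111001

Add column by column in base 2, right to left:
  1+0 = 1
  1+1 = 0 carry 1
  1+0+1 = 0 carry 1
  0+0+1 = 1
  0+1 = 1
  0+1 = 1
  0+0 = 0
  1+0 = 1
  0+1 = 1
  0+0 = 0
  0+1 = 1
  1+1 = 0 carry 1
  1+1+1 = 1 carry 1
  1+0+1 = 0 carry 1
  1+0+1 = 0 carry 1
  0+1+1 = 0 carry 1
  0+1+1 = 0 carry 1
  0+0+1 = 1
  1+1 = 0 carry 1
  1+1+1 = 1 carry 1
  1+1+1 = 1 carry 1
  1+0+1 = 0 carry 1
  1+1+1 = 1 carry 1
  0+1+1 = 0 carry 1
  final carry 1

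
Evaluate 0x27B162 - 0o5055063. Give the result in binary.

0x27B162 = 0b1001111011000101100010 in binary.
0o5055063 = 0b101000101101000110011 in binary.
Subtract column by column in base 2:
  0-1 → 1 (borrow)
  1-1-1 → 1 (borrow)
  0-0-1 → 1 (borrow)
  0-0-1 → 1 (borrow)
  0-1-1 → 0 (borrow)
  1-1-1 → 1 (borrow)
  1-0-1 → 0
  0-0 → 0
  1-0 → 1
  0-1 → 1 (borrow)
  0-0-1 → 1 (borrow)
  0-1-1 → 0 (borrow)
  1-1-1 → 1 (borrow)
  1-0-1 → 0
  0-1 → 1 (borrow)
  1-0-1 → 0
  1-0 → 1
  1-0 → 1
  1-1 → 0
  0-0 → 0
  0-1 → 1 (borrow)
  1-0-1 → 0

0b100110101011100101111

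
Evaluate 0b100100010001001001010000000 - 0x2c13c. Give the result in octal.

0o441350504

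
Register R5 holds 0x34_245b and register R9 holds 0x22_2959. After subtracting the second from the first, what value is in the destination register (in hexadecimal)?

0x11fb02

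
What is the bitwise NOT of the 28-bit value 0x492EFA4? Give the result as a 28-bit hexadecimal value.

0xB6D105B

Each hex digit d becomes F−d:
  4→B, 9→6, 2→D, E→1, F→0, A→5, 4→B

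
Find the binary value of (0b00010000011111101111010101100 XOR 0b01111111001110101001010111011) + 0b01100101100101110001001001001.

First 0b00010000011111101111010101100 XOR 0b01111111001110101001010111011 = 0b01101111010001000110000010111.
Add column by column in base 2, right to left:
  1+1 = 0 carry 1
  1+0+1 = 0 carry 1
  1+0+1 = 0 carry 1
  0+1+1 = 0 carry 1
  1+0+1 = 0 carry 1
  0+0+1 = 1
  0+1 = 1
  0+0 = 0
  0+0 = 0
  0+1 = 1
  1+0 = 1
  1+0 = 1
  0+0 = 0
  0+1 = 1
  0+1 = 1
  1+1 = 0 carry 1
  0+0+1 = 1
  0+1 = 1
  0+0 = 0
  1+0 = 1
  0+1 = 1
  1+1 = 0 carry 1
  1+0+1 = 0 carry 1
  1+1+1 = 1 carry 1
  1+0+1 = 0 carry 1
  0+0+1 = 1
  1+1 = 0 carry 1
  1+1+1 = 1 carry 1
  final carry 1

0b11010100110110110111001100000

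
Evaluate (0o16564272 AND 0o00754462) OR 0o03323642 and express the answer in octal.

0o16564272 AND 0o00754462 = 0o00544062.
Then OR with 0o03323642.

0o3767662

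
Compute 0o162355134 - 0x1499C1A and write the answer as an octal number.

0o40037102

0x1499C1A = 0o122316032 in octal.
Subtract column by column in base 8:
  4-2 → 2
  3-3 → 0
  1-0 → 1
  5-6 → 7 (borrow)
  5-1-1 → 3
  3-3 → 0
  2-2 → 0
  6-2 → 4
  1-1 → 0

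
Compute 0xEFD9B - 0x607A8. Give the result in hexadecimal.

Subtract column by column in base 16:
  B-8 → 3
  9-A → F (borrow)
  D-7-1 → 5
  F-0 → F
  E-6 → 8

0x8F5F3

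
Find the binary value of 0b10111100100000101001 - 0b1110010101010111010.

0b1001001110101101111

Subtract column by column in base 2:
  1-0 → 1
  0-1 → 1 (borrow)
  0-0-1 → 1 (borrow)
  1-1-1 → 1 (borrow)
  0-1-1 → 0 (borrow)
  1-1-1 → 1 (borrow)
  0-0-1 → 1 (borrow)
  0-1-1 → 0 (borrow)
  0-0-1 → 1 (borrow)
  0-1-1 → 0 (borrow)
  0-0-1 → 1 (borrow)
  1-1-1 → 1 (borrow)
  0-0-1 → 1 (borrow)
  0-1-1 → 0 (borrow)
  1-0-1 → 0
  1-0 → 1
  1-1 → 0
  1-1 → 0
  0-1 → 1 (borrow)
  1-0-1 → 0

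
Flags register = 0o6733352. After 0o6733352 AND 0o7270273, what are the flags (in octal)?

0o6230252

AND each oct digit independently (no carries):
  6&7=6, 7&2=2, 3&7=3, 3&0=0, 3&2=2, 5&7=5, 2&3=2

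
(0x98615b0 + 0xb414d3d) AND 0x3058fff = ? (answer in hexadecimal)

0x502ed

Add column by column in base 16, right to left:
  0+d = d
  b+3 = e
  5+d = 2 carry 1
  1+4+1 = 6
  6+1 = 7
  8+4 = c
  9+b = 4 carry 1
  final carry 1
Sum = 0x14c762ed; now AND with 0x3058fff:
  1&0=0, 4&3=0, c&0=0, 7&5=5, 6&8=0, 2&f=2, e&f=e, d&f=d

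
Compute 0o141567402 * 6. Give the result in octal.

0o1112315014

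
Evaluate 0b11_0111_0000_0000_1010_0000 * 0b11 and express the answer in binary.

0b101001010000000111100000

Multiply each base-2 digit by 3, carrying:
  0×3 = 0 → write 0
  0×3 = 0 → write 0
  0×3 = 0 → write 0
  0×3 = 0 → write 0
  0×3 = 0 → write 0
  1×3 = 3 → write 1 carry 1
  0×3+1 = 1 → write 1
  1×3 = 3 → write 1 carry 1
  0×3+1 = 1 → write 1
  0×3 = 0 → write 0
  0×3 = 0 → write 0
  0×3 = 0 → write 0
  0×3 = 0 → write 0
  0×3 = 0 → write 0
  0×3 = 0 → write 0
  0×3 = 0 → write 0
  1×3 = 3 → write 1 carry 1
  1×3+1 = 4 → write 0 carry 2
  1×3+2 = 5 → write 1 carry 2
  0×3+2 = 2 → write 0 carry 1
  1×3+1 = 4 → write 0 carry 2
  1×3+2 = 5 → write 1 carry 2
  remaining carry: 10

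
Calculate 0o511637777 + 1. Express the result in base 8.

0o511640000

The trailing 4 digits are 7 (max in base 8), so adding 1 cascades: they roll to 0 and the next digit up increments.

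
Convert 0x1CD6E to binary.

Expand each hex digit to 4 bits: 1=0001 C=1100 D=1101 6=0110 E=1110.

0b11100110101101110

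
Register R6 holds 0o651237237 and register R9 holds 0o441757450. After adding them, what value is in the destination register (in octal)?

Add column by column in base 8, right to left:
  7+0 = 7
  3+5 = 0 carry 1
  2+4+1 = 7
  7+7 = 6 carry 1
  3+5+1 = 1 carry 1
  2+7+1 = 2 carry 1
  1+1+1 = 3
  5+4 = 1 carry 1
  6+4+1 = 3 carry 1
  final carry 1

0o1313216707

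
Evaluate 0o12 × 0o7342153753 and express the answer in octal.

0o112326067456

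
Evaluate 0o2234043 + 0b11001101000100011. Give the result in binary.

0b10101101001001000110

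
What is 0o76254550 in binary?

0b111110010101100101101000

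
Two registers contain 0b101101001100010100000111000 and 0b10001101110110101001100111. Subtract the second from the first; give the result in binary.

Subtract column by column in base 2:
  0-1 → 1 (borrow)
  0-1-1 → 0 (borrow)
  0-1-1 → 0 (borrow)
  1-0-1 → 0
  1-0 → 1
  1-1 → 0
  0-1 → 1 (borrow)
  0-0-1 → 1 (borrow)
  0-0-1 → 1 (borrow)
  0-1-1 → 0 (borrow)
  0-0-1 → 1 (borrow)
  1-1-1 → 1 (borrow)
  0-0-1 → 1 (borrow)
  1-1-1 → 1 (borrow)
  0-1-1 → 0 (borrow)
  0-0-1 → 1 (borrow)
  0-1-1 → 0 (borrow)
  1-1-1 → 1 (borrow)
  1-1-1 → 1 (borrow)
  0-0-1 → 1 (borrow)
  0-1-1 → 0 (borrow)
  1-1-1 → 1 (borrow)
  0-0-1 → 1 (borrow)
  1-0-1 → 0
  1-0 → 1
  0-1 → 1 (borrow)
  1-0-1 → 0

0b11011011101011110111010001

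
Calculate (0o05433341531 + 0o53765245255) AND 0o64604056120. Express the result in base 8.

Add column by column in base 8, right to left:
  1+5 = 6
  3+5 = 0 carry 1
  5+2+1 = 0 carry 1
  1+5+1 = 7
  4+4 = 0 carry 1
  3+2+1 = 6
  3+5 = 0 carry 1
  3+6+1 = 2 carry 1
  4+7+1 = 4 carry 1
  5+3+1 = 1 carry 1
  0+5+1 = 6
Sum = 0o61420607006; now AND with 0o64604056120:
  6&6=6, 1&4=0, 4&6=4, 2&0=0, 0&4=0, 6&0=0, 0&5=0, 7&6=6, 0&1=0, 0&2=0, 6&0=0

0o60400006000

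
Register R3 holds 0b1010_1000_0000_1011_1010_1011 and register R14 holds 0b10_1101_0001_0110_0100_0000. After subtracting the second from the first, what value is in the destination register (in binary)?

0b11110101111010101101011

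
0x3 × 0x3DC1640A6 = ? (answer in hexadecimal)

Multiply each base-16 digit by 3, carrying:
  6×3 = 18 → write 2 carry 1
  A×3+1 = 31 → write F carry 1
  0×3+1 = 1 → write 1
  4×3 = 12 → write C
  6×3 = 18 → write 2 carry 1
  1×3+1 = 4 → write 4
  C×3 = 36 → write 4 carry 2
  D×3+2 = 41 → write 9 carry 2
  3×3+2 = 11 → write B

0xB9442C1F2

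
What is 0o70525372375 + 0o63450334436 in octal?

Add column by column in base 8, right to left:
  5+6 = 3 carry 1
  7+3+1 = 3 carry 1
  3+4+1 = 0 carry 1
  2+4+1 = 7
  7+3 = 2 carry 1
  3+3+1 = 7
  5+0 = 5
  2+5 = 7
  5+4 = 1 carry 1
  0+3+1 = 4
  7+6 = 5 carry 1
  final carry 1

0o154175727033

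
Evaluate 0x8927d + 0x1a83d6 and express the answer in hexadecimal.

Add column by column in base 16, right to left:
  d+6 = 3 carry 1
  7+d+1 = 5 carry 1
  2+3+1 = 6
  9+8 = 1 carry 1
  8+a+1 = 3 carry 1
  0+1+1 = 2

0x231653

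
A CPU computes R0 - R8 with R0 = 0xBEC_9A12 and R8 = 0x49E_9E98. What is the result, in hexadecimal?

0x74DFB7A

Subtract column by column in base 16:
  2-8 → A (borrow)
  1-9-1 → 7 (borrow)
  A-E-1 → B (borrow)
  9-9-1 → F (borrow)
  C-E-1 → D (borrow)
  E-9-1 → 4
  B-4 → 7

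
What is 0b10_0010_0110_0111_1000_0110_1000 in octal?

0o211474150

Group the bits in threes: 010 001 001 100 111 100 001 101 000 → 211474150.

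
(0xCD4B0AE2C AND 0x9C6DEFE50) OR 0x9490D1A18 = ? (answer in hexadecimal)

0xCD4B0AE2C AND 0x9C6DEFE50 = 0x8C490AE00.
Then OR with 0x9490D1A18.

0x9CD9DBE18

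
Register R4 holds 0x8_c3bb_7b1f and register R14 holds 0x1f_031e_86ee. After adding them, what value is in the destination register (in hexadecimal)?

Add column by column in base 16, right to left:
  f+e = d carry 1
  1+e+1 = 0 carry 1
  b+6+1 = 2 carry 1
  7+8+1 = 0 carry 1
  b+e+1 = a carry 1
  b+1+1 = d
  3+3 = 6
  c+0 = c
  8+f = 7 carry 1
  0+1+1 = 2

0x27c6da020d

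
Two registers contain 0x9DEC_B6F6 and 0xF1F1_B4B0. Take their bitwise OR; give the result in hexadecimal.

0xFDFDB6F6

OR each hex digit independently (no carries):
  9|F=F, D|1=D, E|F=F, C|1=D, B|B=B, 6|4=6, F|B=F, 6|0=6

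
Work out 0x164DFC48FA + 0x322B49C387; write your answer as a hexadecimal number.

0x4879460C81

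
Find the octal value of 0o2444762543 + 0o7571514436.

Add column by column in base 8, right to left:
  3+6 = 1 carry 1
  4+3+1 = 0 carry 1
  5+4+1 = 2 carry 1
  2+4+1 = 7
  6+1 = 7
  7+5 = 4 carry 1
  4+1+1 = 6
  4+7 = 3 carry 1
  4+5+1 = 2 carry 1
  2+7+1 = 2 carry 1
  final carry 1

0o12236477201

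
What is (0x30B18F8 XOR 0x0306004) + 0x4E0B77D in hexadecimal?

0x81C3079

First 0x30B18F8 XOR 0x0306004 = 0x33B78FC.
Add column by column in base 16, right to left:
  C+D = 9 carry 1
  F+7+1 = 7 carry 1
  8+7+1 = 0 carry 1
  7+B+1 = 3 carry 1
  B+0+1 = C
  3+E = 1 carry 1
  3+4+1 = 8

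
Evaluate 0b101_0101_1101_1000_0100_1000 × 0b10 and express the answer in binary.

Multiply each base-2 digit by 2, carrying:
  0×2 = 0 → write 0
  0×2 = 0 → write 0
  0×2 = 0 → write 0
  1×2 = 2 → write 0 carry 1
  0×2+1 = 1 → write 1
  0×2 = 0 → write 0
  1×2 = 2 → write 0 carry 1
  0×2+1 = 1 → write 1
  0×2 = 0 → write 0
  0×2 = 0 → write 0
  0×2 = 0 → write 0
  1×2 = 2 → write 0 carry 1
  1×2+1 = 3 → write 1 carry 1
  0×2+1 = 1 → write 1
  1×2 = 2 → write 0 carry 1
  1×2+1 = 3 → write 1 carry 1
  1×2+1 = 3 → write 1 carry 1
  0×2+1 = 1 → write 1
  1×2 = 2 → write 0 carry 1
  0×2+1 = 1 → write 1
  1×2 = 2 → write 0 carry 1
  0×2+1 = 1 → write 1
  1×2 = 2 → write 0 carry 1
  remaining carry: 1

0b101010111011000010010000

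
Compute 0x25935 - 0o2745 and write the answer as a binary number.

0b100101001101010000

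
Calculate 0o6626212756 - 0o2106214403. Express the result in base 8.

0o4517776353

Subtract column by column in base 8:
  6-3 → 3
  5-0 → 5
  7-4 → 3
  2-4 → 6 (borrow)
  1-1-1 → 7 (borrow)
  2-2-1 → 7 (borrow)
  6-6-1 → 7 (borrow)
  2-0-1 → 1
  6-1 → 5
  6-2 → 4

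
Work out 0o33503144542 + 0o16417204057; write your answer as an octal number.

0o52122350621

Add column by column in base 8, right to left:
  2+7 = 1 carry 1
  4+5+1 = 2 carry 1
  5+0+1 = 6
  4+4 = 0 carry 1
  4+0+1 = 5
  1+2 = 3
  3+7 = 2 carry 1
  0+1+1 = 2
  5+4 = 1 carry 1
  3+6+1 = 2 carry 1
  3+1+1 = 5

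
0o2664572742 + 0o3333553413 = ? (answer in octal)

Add column by column in base 8, right to left:
  2+3 = 5
  4+1 = 5
  7+4 = 3 carry 1
  2+3+1 = 6
  7+5 = 4 carry 1
  5+5+1 = 3 carry 1
  4+3+1 = 0 carry 1
  6+3+1 = 2 carry 1
  6+3+1 = 2 carry 1
  2+3+1 = 6

0o6220346355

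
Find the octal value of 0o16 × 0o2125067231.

Multiply each base-8 digit by 14, carrying:
  1×14 = 14 → write 6 carry 1
  3×14+1 = 43 → write 3 carry 5
  2×14+5 = 33 → write 1 carry 4
  7×14+4 = 102 → write 6 carry 12
  6×14+12 = 96 → write 0 carry 12
  0×14+12 = 12 → write 4 carry 1
  5×14+1 = 71 → write 7 carry 8
  2×14+8 = 36 → write 4 carry 4
  1×14+4 = 18 → write 2 carry 2
  2×14+2 = 30 → write 6 carry 3
  remaining carry: 3

0o36247406136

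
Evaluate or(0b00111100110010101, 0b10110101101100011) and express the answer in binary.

0b10111101111110111

OR bit by bit (1 where either bit is 1):
  00111100110010101
| 10110101101100011
= 10111101111110111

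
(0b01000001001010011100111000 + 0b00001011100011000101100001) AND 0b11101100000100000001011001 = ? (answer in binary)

Add column by column in base 2, right to left:
  0+1 = 1
  0+0 = 0
  0+0 = 0
  1+0 = 1
  1+0 = 1
  1+1 = 0 carry 1
  0+1+1 = 0 carry 1
  0+0+1 = 1
  1+1 = 0 carry 1
  1+0+1 = 0 carry 1
  1+0+1 = 0 carry 1
  0+0+1 = 1
  0+1 = 1
  1+1 = 0 carry 1
  0+0+1 = 1
  1+0 = 1
  0+0 = 0
  0+1 = 1
  1+1 = 0 carry 1
  0+1+1 = 0 carry 1
  0+0+1 = 1
  0+1 = 1
  0+0 = 0
  0+0 = 0
  1+0 = 1
Sum = 0b1001100101101100010011001; now AND with 0b11101100000100000001011001:
  01001100101101100010011001
& 11101100000100000001011001
= 01001100000100000000011001

0b1001100000100000000011001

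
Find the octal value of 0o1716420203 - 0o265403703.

0o1431014300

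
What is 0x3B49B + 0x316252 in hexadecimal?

0x3516ED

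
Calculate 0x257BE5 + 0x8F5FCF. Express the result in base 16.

Add column by column in base 16, right to left:
  5+F = 4 carry 1
  E+C+1 = B carry 1
  B+F+1 = B carry 1
  7+5+1 = D
  5+F = 4 carry 1
  2+8+1 = B

0xB4DBB4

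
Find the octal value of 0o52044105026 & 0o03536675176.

AND each oct digit independently (no carries):
  5&0=0, 2&3=2, 0&5=0, 4&3=0, 4&6=4, 1&6=0, 0&7=0, 5&5=5, 0&1=0, 2&7=2, 6&6=6

0o02004005026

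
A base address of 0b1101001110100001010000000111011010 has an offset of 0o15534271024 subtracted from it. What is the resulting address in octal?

0b1101001110100001010000000111011010 = 0o151641200732 in octal.
Subtract column by column in base 8:
  2-4 → 6 (borrow)
  3-2-1 → 0
  7-0 → 7
  0-1 → 7 (borrow)
  0-7-1 → 0 (borrow)
  2-2-1 → 7 (borrow)
  1-4-1 → 4 (borrow)
  4-3-1 → 0
  6-5 → 1
  1-5 → 4 (borrow)
  5-1-1 → 3
  1-0 → 1

0o134104707706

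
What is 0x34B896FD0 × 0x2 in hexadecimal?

0x69712DFA0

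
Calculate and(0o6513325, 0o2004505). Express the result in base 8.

0o2000105

AND each oct digit independently (no carries):
  6&2=2, 5&0=0, 1&0=0, 3&4=0, 3&5=1, 2&0=0, 5&5=5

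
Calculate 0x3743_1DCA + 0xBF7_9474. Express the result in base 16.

0x433AB23E

Add column by column in base 16, right to left:
  A+4 = E
  C+7 = 3 carry 1
  D+4+1 = 2 carry 1
  1+9+1 = B
  3+7 = A
  4+F = 3 carry 1
  7+B+1 = 3 carry 1
  3+0+1 = 4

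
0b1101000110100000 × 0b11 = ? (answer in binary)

0b100111010011100000

Multiply each base-2 digit by 3, carrying:
  0×3 = 0 → write 0
  0×3 = 0 → write 0
  0×3 = 0 → write 0
  0×3 = 0 → write 0
  0×3 = 0 → write 0
  1×3 = 3 → write 1 carry 1
  0×3+1 = 1 → write 1
  1×3 = 3 → write 1 carry 1
  1×3+1 = 4 → write 0 carry 2
  0×3+2 = 2 → write 0 carry 1
  0×3+1 = 1 → write 1
  0×3 = 0 → write 0
  1×3 = 3 → write 1 carry 1
  0×3+1 = 1 → write 1
  1×3 = 3 → write 1 carry 1
  1×3+1 = 4 → write 0 carry 2
  remaining carry: 10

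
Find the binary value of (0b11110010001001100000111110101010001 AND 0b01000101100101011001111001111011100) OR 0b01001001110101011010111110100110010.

0b11110010001001100000111110101010001 AND 0b01000101100101011001111001111011100 = 0b01000000000001000000111000101010000.
Then OR with 0b01001001110101011010111110100110010.

0b1001001110101011010111110101110010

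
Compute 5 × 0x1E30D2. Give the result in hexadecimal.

Multiply each base-16 digit by 5, carrying:
  2×5 = 10 → write A
  D×5 = 65 → write 1 carry 4
  0×5+4 = 4 → write 4
  3×5 = 15 → write F
  E×5 = 70 → write 6 carry 4
  1×5+4 = 9 → write 9

0x96F41A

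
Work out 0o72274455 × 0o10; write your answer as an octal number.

0o722744550

Multiply each base-8 digit by 8, carrying:
  5×8 = 40 → write 0 carry 5
  5×8+5 = 45 → write 5 carry 5
  4×8+5 = 37 → write 5 carry 4
  4×8+4 = 36 → write 4 carry 4
  7×8+4 = 60 → write 4 carry 7
  2×8+7 = 23 → write 7 carry 2
  2×8+2 = 18 → write 2 carry 2
  7×8+2 = 58 → write 2 carry 7
  remaining carry: 7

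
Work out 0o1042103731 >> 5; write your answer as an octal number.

0o21042076

5 bits is not a whole number of base-8 digits; in binary: 1000100010001000011111011001 >> 5 = 10001000100010000111110.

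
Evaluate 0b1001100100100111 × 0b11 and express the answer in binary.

Multiply each base-2 digit by 3, carrying:
  1×3 = 3 → write 1 carry 1
  1×3+1 = 4 → write 0 carry 2
  1×3+2 = 5 → write 1 carry 2
  0×3+2 = 2 → write 0 carry 1
  0×3+1 = 1 → write 1
  1×3 = 3 → write 1 carry 1
  0×3+1 = 1 → write 1
  0×3 = 0 → write 0
  1×3 = 3 → write 1 carry 1
  0×3+1 = 1 → write 1
  0×3 = 0 → write 0
  1×3 = 3 → write 1 carry 1
  1×3+1 = 4 → write 0 carry 2
  0×3+2 = 2 → write 0 carry 1
  0×3+1 = 1 → write 1
  1×3 = 3 → write 1 carry 1
  remaining carry: 1

0b11100101101110101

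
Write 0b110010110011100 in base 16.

0x659c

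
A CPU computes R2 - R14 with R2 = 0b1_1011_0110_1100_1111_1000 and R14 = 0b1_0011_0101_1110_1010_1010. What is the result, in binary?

Subtract column by column in base 2:
  0-0 → 0
  0-1 → 1 (borrow)
  0-0-1 → 1 (borrow)
  1-1-1 → 1 (borrow)
  1-0-1 → 0
  1-1 → 0
  1-0 → 1
  1-1 → 0
  0-0 → 0
  0-1 → 1 (borrow)
  1-1-1 → 1 (borrow)
  1-1-1 → 1 (borrow)
  0-1-1 → 0 (borrow)
  1-0-1 → 0
  1-1 → 0
  0-0 → 0
  1-1 → 0
  1-1 → 0
  0-0 → 0
  1-0 → 1
  1-1 → 0

0b10000000111001001110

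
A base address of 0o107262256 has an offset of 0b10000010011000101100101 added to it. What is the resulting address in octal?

0b10000010011000101100101 = 0o20230545 in octal.
Add column by column in base 8, right to left:
  6+5 = 3 carry 1
  5+4+1 = 2 carry 1
  2+5+1 = 0 carry 1
  2+0+1 = 3
  6+3 = 1 carry 1
  2+2+1 = 5
  7+0 = 7
  0+2 = 2
  1+0 = 1

0o127513023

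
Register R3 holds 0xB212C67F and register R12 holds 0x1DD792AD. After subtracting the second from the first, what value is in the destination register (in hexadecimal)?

Subtract column by column in base 16:
  F-D → 2
  7-A → D (borrow)
  6-2-1 → 3
  C-9 → 3
  2-7 → B (borrow)
  1-D-1 → 3 (borrow)
  2-D-1 → 4 (borrow)
  B-1-1 → 9

0x943B33D2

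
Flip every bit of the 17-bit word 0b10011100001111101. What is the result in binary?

0b01100011110000010

Invert each bit: 10011100001111101 → 01100011110000010.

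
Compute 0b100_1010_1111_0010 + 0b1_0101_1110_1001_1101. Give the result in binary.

0b11010100110001111

Add column by column in base 2, right to left:
  0+1 = 1
  1+0 = 1
  0+1 = 1
  0+1 = 1
  1+1 = 0 carry 1
  1+0+1 = 0 carry 1
  1+0+1 = 0 carry 1
  1+1+1 = 1 carry 1
  0+0+1 = 1
  1+1 = 0 carry 1
  0+1+1 = 0 carry 1
  1+1+1 = 1 carry 1
  0+1+1 = 0 carry 1
  0+0+1 = 1
  1+1 = 0 carry 1
  0+0+1 = 1
  0+1 = 1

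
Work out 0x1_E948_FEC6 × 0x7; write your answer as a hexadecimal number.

0xD60FEF76A

Multiply each base-16 digit by 7, carrying:
  6×7 = 42 → write A carry 2
  C×7+2 = 86 → write 6 carry 5
  E×7+5 = 103 → write 7 carry 6
  F×7+6 = 111 → write F carry 6
  8×7+6 = 62 → write E carry 3
  4×7+3 = 31 → write F carry 1
  9×7+1 = 64 → write 0 carry 4
  E×7+4 = 102 → write 6 carry 6
  1×7+6 = 13 → write D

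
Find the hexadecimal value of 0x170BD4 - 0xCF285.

Subtract column by column in base 16:
  4-5 → F (borrow)
  D-8-1 → 4
  B-2 → 9
  0-F → 1 (borrow)
  7-C-1 → A (borrow)
  1-0-1 → 0

0xA194F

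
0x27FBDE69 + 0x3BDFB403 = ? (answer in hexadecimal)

Add column by column in base 16, right to left:
  9+3 = C
  6+0 = 6
  E+4 = 2 carry 1
  D+B+1 = 9 carry 1
  B+F+1 = B carry 1
  F+D+1 = D carry 1
  7+B+1 = 3 carry 1
  2+3+1 = 6

0x63DB926C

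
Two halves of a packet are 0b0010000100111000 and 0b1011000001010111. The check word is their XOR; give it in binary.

0b1001000101101111

XOR bit by bit (1 where the bits differ):
  0010000100111000
^ 1011000001010111
= 1001000101101111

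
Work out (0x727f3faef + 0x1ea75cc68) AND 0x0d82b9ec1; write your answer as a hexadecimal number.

0x10298641

Add column by column in base 16, right to left:
  f+8 = 7 carry 1
  e+6+1 = 5 carry 1
  a+c+1 = 7 carry 1
  f+c+1 = c carry 1
  3+5+1 = 9
  f+7 = 6 carry 1
  7+a+1 = 2 carry 1
  2+e+1 = 1 carry 1
  7+1+1 = 9
Sum = 0x91269c757; now AND with 0x0d82b9ec1:
  9&0=0, 1&d=1, 2&8=0, 6&2=2, 9&b=9, c&9=8, 7&e=6, 5&c=4, 7&1=1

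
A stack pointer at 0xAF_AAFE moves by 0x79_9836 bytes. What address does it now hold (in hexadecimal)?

Add column by column in base 16, right to left:
  E+6 = 4 carry 1
  F+3+1 = 3 carry 1
  A+8+1 = 3 carry 1
  A+9+1 = 4 carry 1
  F+9+1 = 9 carry 1
  A+7+1 = 2 carry 1
  final carry 1

0x1294334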